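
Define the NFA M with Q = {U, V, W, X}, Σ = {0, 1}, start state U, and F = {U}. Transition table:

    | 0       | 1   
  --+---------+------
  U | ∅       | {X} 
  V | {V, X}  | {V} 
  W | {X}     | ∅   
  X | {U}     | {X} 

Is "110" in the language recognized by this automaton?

Yes

Start in {U}.
Read '1': U→{X}; now {X}.
Read '1': X→{X}; now {X}.
Read '0': X→{U}; now {U}.
The final set {U} contains the accepting state U.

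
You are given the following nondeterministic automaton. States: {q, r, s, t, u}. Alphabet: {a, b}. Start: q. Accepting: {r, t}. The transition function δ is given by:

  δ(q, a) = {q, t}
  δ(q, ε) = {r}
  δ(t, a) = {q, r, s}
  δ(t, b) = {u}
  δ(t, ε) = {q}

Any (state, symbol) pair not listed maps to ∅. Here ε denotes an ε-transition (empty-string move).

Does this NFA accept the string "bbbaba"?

Start: ε-closure({q}) = {q, r}.
Read 'b': {q, r} → ∅.
The set is empty and remains empty for the remaining 5 symbols.
The final set ∅ contains no accepting state.

No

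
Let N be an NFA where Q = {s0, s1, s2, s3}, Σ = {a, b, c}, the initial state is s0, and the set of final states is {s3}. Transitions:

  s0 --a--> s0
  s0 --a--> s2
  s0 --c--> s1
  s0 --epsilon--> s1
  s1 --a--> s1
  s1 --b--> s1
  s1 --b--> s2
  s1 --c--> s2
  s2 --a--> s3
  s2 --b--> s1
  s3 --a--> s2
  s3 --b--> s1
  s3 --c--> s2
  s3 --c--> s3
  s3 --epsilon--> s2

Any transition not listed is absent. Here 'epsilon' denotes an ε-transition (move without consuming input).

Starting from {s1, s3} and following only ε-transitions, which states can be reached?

Begin with {s1, s3}.
ε-move s3 → s2; add s2.

{s1, s2, s3}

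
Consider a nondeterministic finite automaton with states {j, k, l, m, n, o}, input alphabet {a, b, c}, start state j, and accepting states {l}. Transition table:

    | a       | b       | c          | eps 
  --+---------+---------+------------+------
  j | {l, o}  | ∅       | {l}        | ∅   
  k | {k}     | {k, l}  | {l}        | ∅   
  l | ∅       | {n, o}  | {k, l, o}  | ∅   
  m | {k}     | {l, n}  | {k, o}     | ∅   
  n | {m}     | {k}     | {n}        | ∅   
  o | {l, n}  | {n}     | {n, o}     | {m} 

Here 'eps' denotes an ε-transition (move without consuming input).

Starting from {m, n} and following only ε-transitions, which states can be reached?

{m, n}

Begin with {m, n}.
No ε-moves leave this set, so the closure equals the set itself.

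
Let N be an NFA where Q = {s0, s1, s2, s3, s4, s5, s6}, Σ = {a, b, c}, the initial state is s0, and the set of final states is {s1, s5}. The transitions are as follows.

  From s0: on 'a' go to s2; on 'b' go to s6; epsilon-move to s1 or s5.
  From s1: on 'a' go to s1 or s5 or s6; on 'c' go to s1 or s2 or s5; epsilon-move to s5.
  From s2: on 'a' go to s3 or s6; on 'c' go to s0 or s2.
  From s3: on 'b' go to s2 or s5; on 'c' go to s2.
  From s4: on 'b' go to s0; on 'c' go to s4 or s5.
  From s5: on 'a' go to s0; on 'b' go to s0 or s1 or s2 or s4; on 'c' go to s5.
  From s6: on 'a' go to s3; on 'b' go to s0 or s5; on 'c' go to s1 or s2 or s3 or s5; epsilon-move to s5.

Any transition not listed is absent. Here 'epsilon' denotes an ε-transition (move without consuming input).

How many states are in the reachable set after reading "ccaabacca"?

6

Start: ε-closure({s0}) = {s0, s1, s5}.
Read 'c': {s0, s1, s5} → {s1, s2, s5}.
Read 'c': {s1, s2, s5} → {s0, s1, s2, s5}.
Read 'a': {s0, s1, s2, s5} → {s0, s1, s2, s3, s5, s6}.
Read 'a': {s0, s1, s2, s3, s5, s6} → {s0, s1, s2, s3, s5, s6}.
Read 'b': {s0, s1, s2, s3, s5, s6} → {s0, s1, s2, s4, s5, s6}.
Read 'a': {s0, s1, s2, s4, s5, s6} → {s0, s1, s2, s3, s5, s6}.
Read 'c': {s0, s1, s2, s3, s5, s6} → {s0, s1, s2, s3, s5}.
Read 'c': {s0, s1, s2, s3, s5} → {s0, s1, s2, s5}.
Read 'a': {s0, s1, s2, s5} → {s0, s1, s2, s3, s5, s6}.
That set has 6 states.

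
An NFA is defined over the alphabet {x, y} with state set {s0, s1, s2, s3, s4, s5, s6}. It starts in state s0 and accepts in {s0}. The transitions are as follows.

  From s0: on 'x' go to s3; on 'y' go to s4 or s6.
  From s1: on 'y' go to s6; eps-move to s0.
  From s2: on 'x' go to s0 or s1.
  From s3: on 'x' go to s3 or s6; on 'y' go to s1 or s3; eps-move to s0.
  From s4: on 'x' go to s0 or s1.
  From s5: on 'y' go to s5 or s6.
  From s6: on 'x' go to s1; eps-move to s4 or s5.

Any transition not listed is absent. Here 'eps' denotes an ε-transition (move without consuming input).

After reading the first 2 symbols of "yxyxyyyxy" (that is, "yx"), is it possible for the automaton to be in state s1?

Yes

Start in {s0}.
Read 'y': s0→{s4, s6}; union {s4, s6}; ε-closure = {s4, s5, s6}.
Read 'x': s4→{s0, s1}, s5→∅, s6→{s1}; now {s0, s1}.
State s1 is in {s0, s1}.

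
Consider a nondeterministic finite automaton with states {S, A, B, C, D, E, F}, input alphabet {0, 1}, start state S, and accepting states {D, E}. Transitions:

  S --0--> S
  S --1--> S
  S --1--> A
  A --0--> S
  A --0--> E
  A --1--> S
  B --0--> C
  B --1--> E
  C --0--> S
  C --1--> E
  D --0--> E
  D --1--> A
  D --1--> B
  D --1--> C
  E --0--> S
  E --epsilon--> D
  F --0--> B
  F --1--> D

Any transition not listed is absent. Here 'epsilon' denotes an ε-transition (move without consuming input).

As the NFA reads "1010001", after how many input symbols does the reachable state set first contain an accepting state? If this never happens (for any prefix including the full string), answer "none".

Start in {S}.
Read '1': {S} → {S, A}.
Read '0': {S, A} → {S, D, E}.
None of the earlier sets intersect F, but {S, D, E} does.

2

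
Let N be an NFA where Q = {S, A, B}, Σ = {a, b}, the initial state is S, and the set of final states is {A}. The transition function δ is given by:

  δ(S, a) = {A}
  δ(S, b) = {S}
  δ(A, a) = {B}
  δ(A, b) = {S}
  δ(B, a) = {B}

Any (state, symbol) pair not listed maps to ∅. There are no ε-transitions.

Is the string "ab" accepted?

Start in {S}.
Read 'a': S→{A}; now {A}.
Read 'b': A→{S}; now {S}.
The final set {S} contains no accepting state.

No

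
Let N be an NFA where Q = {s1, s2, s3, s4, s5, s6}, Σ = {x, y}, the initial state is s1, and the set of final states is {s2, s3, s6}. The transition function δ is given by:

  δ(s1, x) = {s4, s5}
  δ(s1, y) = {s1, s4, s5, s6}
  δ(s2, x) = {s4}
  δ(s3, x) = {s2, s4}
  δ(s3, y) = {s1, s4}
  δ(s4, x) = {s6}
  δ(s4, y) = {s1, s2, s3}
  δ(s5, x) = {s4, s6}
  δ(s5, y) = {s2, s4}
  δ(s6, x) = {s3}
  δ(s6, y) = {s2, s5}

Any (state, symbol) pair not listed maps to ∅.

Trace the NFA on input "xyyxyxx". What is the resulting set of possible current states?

Start in {s1}.
Read 'x': s1→{s4, s5}; now {s4, s5}.
Read 'y': s4→{s1, s2, s3}, s5→{s2, s4}; now {s1, s2, s3, s4}.
Read 'y': s1→{s1, s4, s5, s6}, s2→∅, s3→{s1, s4}, s4→{s1, s2, s3}; now {s1, s2, s3, s4, s5, s6}.
Read 'x': s1→{s4, s5}, s2→{s4}, s3→{s2, s4}, s4→{s6}, s5→{s4, s6}, s6→{s3}; now {s2, s3, s4, s5, s6}.
Read 'y': s2→∅, s3→{s1, s4}, s4→{s1, s2, s3}, s5→{s2, s4}, s6→{s2, s5}; now {s1, s2, s3, s4, s5}.
Read 'x': s1→{s4, s5}, s2→{s4}, s3→{s2, s4}, s4→{s6}, s5→{s4, s6}; now {s2, s4, s5, s6}.
Read 'x': s2→{s4}, s4→{s6}, s5→{s4, s6}, s6→{s3}; now {s3, s4, s6}.

{s3, s4, s6}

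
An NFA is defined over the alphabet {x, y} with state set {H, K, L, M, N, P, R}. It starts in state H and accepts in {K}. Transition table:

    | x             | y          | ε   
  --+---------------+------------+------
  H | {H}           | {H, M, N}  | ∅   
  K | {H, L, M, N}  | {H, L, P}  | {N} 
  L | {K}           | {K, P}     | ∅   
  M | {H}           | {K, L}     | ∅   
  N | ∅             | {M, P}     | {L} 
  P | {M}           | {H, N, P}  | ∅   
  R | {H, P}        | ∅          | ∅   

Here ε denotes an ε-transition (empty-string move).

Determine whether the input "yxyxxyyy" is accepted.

Start in {H}.
Read 'y': {H} → {H, L, M, N}.
Read 'x': {H, L, M, N} → {H, K, L, N}.
Read 'y': {H, K, L, N} → {H, K, L, M, N, P}.
Read 'x': {H, K, L, M, N, P} → {H, K, L, M, N}.
Read 'x': {H, K, L, M, N} → {H, K, L, M, N}.
Read 'y': {H, K, L, M, N} → {H, K, L, M, N, P}.
Read 'y': {H, K, L, M, N, P} → {H, K, L, M, N, P}.
Read 'y': {H, K, L, M, N, P} → {H, K, L, M, N, P}.
The final set {H, K, L, M, N, P} contains the accepting state K.

Yes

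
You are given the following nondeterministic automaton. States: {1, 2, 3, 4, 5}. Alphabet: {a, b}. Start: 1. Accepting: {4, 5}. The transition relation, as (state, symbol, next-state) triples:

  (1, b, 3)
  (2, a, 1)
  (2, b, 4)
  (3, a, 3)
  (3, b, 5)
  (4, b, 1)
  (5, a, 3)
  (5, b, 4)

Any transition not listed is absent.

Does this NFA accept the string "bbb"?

Yes

Start in {1}.
Read 'b': 1→{3}; now {3}.
Read 'b': 3→{5}; now {5}.
Read 'b': 5→{4}; now {4}.
The final set {4} contains the accepting state 4.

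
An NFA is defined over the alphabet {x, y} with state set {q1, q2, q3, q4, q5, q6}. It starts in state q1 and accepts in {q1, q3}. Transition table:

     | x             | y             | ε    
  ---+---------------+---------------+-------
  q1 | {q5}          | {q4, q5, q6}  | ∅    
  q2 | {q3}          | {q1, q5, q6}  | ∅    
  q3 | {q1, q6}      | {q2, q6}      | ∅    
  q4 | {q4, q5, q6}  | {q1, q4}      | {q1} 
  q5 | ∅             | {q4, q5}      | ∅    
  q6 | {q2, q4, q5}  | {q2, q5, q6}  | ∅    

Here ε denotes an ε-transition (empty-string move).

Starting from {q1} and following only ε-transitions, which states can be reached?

{q1}

Begin with {q1}.
No ε-moves leave this set, so the closure equals the set itself.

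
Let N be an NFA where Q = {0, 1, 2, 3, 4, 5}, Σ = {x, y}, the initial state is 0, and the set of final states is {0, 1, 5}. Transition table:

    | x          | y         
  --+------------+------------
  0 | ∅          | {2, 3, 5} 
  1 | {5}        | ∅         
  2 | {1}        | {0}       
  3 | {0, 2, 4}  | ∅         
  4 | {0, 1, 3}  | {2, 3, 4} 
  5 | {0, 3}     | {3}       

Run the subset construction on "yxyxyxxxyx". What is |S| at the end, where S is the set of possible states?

Start in {0}.
Read 'y': 0→{2, 3, 5}; now {2, 3, 5}.
Read 'x': 2→{1}, 3→{0, 2, 4}, 5→{0, 3}; now {0, 1, 2, 3, 4}.
Read 'y': 0→{2, 3, 5}, 1→∅, 2→{0}, 3→∅, 4→{2, 3, 4}; now {0, 2, 3, 4, 5}.
Read 'x': 0→∅, 2→{1}, 3→{0, 2, 4}, 4→{0, 1, 3}, 5→{0, 3}; now {0, 1, 2, 3, 4}.
Read 'y': 0→{2, 3, 5}, 1→∅, 2→{0}, 3→∅, 4→{2, 3, 4}; now {0, 2, 3, 4, 5}.
Read 'x': 0→∅, 2→{1}, 3→{0, 2, 4}, 4→{0, 1, 3}, 5→{0, 3}; now {0, 1, 2, 3, 4}.
Read 'x': 0→∅, 1→{5}, 2→{1}, 3→{0, 2, 4}, 4→{0, 1, 3}; now {0, 1, 2, 3, 4, 5}.
Read 'x': 0→∅, 1→{5}, 2→{1}, 3→{0, 2, 4}, 4→{0, 1, 3}, 5→{0, 3}; now {0, 1, 2, 3, 4, 5}.
Read 'y': 0→{2, 3, 5}, 1→∅, 2→{0}, 3→∅, 4→{2, 3, 4}, 5→{3}; now {0, 2, 3, 4, 5}.
Read 'x': 0→∅, 2→{1}, 3→{0, 2, 4}, 4→{0, 1, 3}, 5→{0, 3}; now {0, 1, 2, 3, 4}.
That set has 5 states.

5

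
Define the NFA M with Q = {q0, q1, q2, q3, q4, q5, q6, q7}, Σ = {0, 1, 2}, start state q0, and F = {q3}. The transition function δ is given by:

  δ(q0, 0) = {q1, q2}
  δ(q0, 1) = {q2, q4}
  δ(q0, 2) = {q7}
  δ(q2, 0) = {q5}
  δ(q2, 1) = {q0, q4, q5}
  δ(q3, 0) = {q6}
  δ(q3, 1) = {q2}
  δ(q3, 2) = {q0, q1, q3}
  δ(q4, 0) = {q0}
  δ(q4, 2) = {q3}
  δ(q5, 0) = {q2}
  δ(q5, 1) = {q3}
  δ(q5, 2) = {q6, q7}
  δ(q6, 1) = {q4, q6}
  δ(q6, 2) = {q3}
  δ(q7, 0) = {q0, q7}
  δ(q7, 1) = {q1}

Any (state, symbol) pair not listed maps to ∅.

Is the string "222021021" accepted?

Start in {q0}.
Read '2': {q0} → {q7}.
Read '2': {q7} → ∅.
The set is empty and remains empty for the remaining 7 symbols.
The final set ∅ contains no accepting state.

No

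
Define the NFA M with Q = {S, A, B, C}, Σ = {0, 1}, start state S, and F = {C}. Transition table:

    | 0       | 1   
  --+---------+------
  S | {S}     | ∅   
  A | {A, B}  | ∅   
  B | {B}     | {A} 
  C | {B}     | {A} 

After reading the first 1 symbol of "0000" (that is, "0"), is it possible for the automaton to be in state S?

Yes

Start in {S}.
Read '0': S→{S}; now {S}.
State S is in {S}.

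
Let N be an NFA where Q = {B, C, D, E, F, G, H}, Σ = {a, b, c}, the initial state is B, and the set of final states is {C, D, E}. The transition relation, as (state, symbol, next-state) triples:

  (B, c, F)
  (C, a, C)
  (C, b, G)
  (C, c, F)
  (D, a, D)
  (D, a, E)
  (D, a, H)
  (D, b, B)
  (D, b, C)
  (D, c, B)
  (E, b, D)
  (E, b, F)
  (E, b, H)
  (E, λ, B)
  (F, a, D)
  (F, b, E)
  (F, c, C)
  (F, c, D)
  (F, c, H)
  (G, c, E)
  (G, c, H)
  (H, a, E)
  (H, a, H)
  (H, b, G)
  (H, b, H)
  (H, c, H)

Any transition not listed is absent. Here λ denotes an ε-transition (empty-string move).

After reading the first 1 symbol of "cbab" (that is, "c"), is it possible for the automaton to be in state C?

Start in {B}.
Read 'c': B→{F}; now {F}.
State C is not in {F}.

No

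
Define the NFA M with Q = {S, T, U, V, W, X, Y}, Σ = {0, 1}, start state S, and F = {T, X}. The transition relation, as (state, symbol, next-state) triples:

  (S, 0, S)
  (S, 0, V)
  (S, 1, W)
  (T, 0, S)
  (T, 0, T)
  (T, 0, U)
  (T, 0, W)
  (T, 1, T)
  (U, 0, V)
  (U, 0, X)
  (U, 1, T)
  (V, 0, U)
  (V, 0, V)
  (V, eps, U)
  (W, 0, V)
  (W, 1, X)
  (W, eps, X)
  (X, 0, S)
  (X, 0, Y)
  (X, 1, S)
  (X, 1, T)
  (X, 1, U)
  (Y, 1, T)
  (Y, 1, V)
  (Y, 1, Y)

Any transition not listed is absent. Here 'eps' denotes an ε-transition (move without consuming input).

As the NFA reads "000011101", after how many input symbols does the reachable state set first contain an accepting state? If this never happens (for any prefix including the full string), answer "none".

2

Start in {S}.
Read '0': S→{S, V}; union {S, V}; ε-closure = {S, U, V}.
Read '0': S→{S, V}, U→{V, X}, V→{U, V}; now {S, U, V, X}.
None of the earlier sets intersect F, but {S, U, V, X} does.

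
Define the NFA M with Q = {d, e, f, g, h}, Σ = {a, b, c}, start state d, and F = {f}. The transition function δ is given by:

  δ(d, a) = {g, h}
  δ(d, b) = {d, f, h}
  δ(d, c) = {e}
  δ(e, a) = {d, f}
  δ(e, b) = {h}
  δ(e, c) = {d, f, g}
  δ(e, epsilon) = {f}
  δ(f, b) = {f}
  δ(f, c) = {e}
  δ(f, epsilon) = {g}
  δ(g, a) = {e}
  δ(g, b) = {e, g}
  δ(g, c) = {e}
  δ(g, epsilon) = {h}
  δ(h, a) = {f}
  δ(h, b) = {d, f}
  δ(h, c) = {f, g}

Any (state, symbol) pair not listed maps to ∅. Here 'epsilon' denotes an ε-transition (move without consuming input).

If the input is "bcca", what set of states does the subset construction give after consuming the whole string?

{d, e, f, g, h}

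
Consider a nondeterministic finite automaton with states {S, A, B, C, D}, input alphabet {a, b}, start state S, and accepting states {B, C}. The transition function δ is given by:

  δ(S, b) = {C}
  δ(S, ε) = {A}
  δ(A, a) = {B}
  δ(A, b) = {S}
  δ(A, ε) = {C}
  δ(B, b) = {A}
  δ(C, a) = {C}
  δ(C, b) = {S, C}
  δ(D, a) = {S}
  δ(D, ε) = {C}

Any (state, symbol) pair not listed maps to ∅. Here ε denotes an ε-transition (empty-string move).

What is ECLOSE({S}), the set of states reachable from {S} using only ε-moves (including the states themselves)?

{S, A, C}

Begin with {S}.
ε-move S → A; add A.
ε-move A → C; add C.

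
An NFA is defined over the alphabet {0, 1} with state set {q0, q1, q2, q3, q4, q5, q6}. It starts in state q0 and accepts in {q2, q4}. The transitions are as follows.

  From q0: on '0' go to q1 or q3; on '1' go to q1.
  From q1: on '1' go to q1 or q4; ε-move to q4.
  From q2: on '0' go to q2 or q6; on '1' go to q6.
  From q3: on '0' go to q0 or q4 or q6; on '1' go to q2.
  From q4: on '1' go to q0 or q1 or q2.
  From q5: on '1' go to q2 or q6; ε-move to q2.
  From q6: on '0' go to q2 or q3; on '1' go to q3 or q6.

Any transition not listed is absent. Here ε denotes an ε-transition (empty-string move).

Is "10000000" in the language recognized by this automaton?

Start in {q0}.
Read '1': q0→{q1}; union {q1}; ε-closure = {q1, q4}.
Read '0': q1→∅, q4→∅; now ∅.
The set is empty and remains empty for the remaining 6 symbols.
The final set ∅ contains no accepting state.

No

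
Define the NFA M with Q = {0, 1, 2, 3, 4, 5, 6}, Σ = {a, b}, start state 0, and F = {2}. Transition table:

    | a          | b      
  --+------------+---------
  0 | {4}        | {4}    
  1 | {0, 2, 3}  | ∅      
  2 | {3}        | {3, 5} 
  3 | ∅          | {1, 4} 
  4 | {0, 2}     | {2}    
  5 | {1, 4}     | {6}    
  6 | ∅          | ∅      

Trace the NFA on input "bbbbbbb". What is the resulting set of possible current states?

Start in {0}.
Read 'b': 0→{4}; now {4}.
Read 'b': 4→{2}; now {2}.
Read 'b': 2→{3, 5}; now {3, 5}.
Read 'b': 3→{1, 4}, 5→{6}; now {1, 4, 6}.
Read 'b': 1→∅, 4→{2}, 6→∅; now {2}.
Read 'b': 2→{3, 5}; now {3, 5}.
Read 'b': 3→{1, 4}, 5→{6}; now {1, 4, 6}.

{1, 4, 6}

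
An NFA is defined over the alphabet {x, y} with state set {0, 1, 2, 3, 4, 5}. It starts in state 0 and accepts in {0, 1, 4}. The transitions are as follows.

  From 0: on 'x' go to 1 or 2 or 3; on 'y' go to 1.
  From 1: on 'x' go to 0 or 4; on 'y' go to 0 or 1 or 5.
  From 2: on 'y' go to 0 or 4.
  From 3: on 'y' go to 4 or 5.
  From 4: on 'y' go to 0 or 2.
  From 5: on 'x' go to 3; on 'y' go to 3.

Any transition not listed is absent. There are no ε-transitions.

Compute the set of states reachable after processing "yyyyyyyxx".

Start in {0}.
Read 'y': 0→{1}; now {1}.
Read 'y': 1→{0, 1, 5}; now {0, 1, 5}.
Read 'y': 0→{1}, 1→{0, 1, 5}, 5→{3}; now {0, 1, 3, 5}.
Read 'y': 0→{1}, 1→{0, 1, 5}, 3→{4, 5}, 5→{3}; now {0, 1, 3, 4, 5}.
Read 'y': 0→{1}, 1→{0, 1, 5}, 3→{4, 5}, 4→{0, 2}, 5→{3}; now {0, 1, 2, 3, 4, 5}.
Read 'y': 0→{1}, 1→{0, 1, 5}, 2→{0, 4}, 3→{4, 5}, 4→{0, 2}, 5→{3}; now {0, 1, 2, 3, 4, 5}.
Read 'y': 0→{1}, 1→{0, 1, 5}, 2→{0, 4}, 3→{4, 5}, 4→{0, 2}, 5→{3}; now {0, 1, 2, 3, 4, 5}.
Read 'x': 0→{1, 2, 3}, 1→{0, 4}, 2→∅, 3→∅, 4→∅, 5→{3}; now {0, 1, 2, 3, 4}.
Read 'x': 0→{1, 2, 3}, 1→{0, 4}, 2→∅, 3→∅, 4→∅; now {0, 1, 2, 3, 4}.

{0, 1, 2, 3, 4}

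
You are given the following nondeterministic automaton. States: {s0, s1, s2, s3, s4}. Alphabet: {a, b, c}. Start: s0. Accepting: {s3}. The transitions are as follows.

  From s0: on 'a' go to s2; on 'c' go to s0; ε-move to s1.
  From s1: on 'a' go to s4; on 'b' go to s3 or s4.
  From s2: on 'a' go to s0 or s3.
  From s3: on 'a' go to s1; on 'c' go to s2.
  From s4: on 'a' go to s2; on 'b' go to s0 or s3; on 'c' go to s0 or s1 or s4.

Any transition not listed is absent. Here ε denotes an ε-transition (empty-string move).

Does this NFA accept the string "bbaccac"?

No

Start: ε-closure({s0}) = {s0, s1}.
Read 'b': s0→∅, s1→{s3, s4}; now {s3, s4}.
Read 'b': s3→∅, s4→{s0, s3}; union {s0, s3}; ε-closure = {s0, s1, s3}.
Read 'a': s0→{s2}, s1→{s4}, s3→{s1}; now {s1, s2, s4}.
Read 'c': s1→∅, s2→∅, s4→{s0, s1, s4}; now {s0, s1, s4}.
Read 'c': s0→{s0}, s1→∅, s4→{s0, s1, s4}; now {s0, s1, s4}.
Read 'a': s0→{s2}, s1→{s4}, s4→{s2}; now {s2, s4}.
Read 'c': s2→∅, s4→{s0, s1, s4}; now {s0, s1, s4}.
The final set {s0, s1, s4} contains no accepting state.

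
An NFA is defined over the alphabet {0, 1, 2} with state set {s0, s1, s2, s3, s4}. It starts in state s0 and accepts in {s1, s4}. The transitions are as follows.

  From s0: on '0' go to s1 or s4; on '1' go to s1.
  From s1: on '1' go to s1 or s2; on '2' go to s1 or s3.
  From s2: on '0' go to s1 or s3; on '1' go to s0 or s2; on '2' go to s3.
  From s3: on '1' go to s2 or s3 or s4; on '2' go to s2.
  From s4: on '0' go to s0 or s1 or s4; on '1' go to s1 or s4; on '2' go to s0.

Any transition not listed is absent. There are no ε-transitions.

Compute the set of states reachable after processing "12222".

{s1, s2, s3}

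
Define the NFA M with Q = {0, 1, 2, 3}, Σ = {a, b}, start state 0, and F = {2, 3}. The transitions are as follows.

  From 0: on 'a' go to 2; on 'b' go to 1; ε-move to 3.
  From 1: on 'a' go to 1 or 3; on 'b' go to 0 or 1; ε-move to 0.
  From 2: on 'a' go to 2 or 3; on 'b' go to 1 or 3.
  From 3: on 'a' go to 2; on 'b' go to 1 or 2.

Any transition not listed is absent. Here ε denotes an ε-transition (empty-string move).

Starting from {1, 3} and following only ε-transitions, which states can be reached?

{0, 1, 3}

Begin with {1, 3}.
ε-move 1 → 0; add 0.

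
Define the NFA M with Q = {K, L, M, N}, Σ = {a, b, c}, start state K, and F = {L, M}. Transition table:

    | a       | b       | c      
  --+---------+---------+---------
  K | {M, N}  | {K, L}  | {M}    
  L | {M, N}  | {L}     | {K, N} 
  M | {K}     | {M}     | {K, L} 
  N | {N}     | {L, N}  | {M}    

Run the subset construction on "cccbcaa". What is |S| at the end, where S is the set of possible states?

3

Start in {K}.
Read 'c': K→{M}; now {M}.
Read 'c': M→{K, L}; now {K, L}.
Read 'c': K→{M}, L→{K, N}; now {K, M, N}.
Read 'b': K→{K, L}, M→{M}, N→{L, N}; now {K, L, M, N}.
Read 'c': K→{M}, L→{K, N}, M→{K, L}, N→{M}; now {K, L, M, N}.
Read 'a': K→{M, N}, L→{M, N}, M→{K}, N→{N}; now {K, M, N}.
Read 'a': K→{M, N}, M→{K}, N→{N}; now {K, M, N}.
That set has 3 states.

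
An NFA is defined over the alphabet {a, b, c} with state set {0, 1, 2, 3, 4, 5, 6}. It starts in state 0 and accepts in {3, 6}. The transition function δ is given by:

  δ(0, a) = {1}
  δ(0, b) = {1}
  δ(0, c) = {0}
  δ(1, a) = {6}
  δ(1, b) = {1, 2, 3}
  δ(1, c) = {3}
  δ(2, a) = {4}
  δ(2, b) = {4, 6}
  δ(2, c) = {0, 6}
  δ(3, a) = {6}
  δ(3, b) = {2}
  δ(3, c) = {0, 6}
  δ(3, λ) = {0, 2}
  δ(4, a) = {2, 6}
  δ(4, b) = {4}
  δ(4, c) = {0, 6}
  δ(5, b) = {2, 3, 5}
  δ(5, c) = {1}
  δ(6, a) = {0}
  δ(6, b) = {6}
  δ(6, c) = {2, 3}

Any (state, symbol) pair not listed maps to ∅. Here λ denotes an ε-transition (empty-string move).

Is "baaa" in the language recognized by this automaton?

Start in {0}.
Read 'b': 0→{1}; now {1}.
Read 'a': 1→{6}; now {6}.
Read 'a': 6→{0}; now {0}.
Read 'a': 0→{1}; now {1}.
The final set {1} contains no accepting state.

No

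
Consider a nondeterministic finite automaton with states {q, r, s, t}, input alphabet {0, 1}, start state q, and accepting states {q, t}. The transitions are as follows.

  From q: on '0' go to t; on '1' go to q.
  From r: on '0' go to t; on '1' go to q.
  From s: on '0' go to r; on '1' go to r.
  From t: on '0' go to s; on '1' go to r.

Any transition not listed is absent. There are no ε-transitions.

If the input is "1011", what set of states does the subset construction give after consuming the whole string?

{q}

Start in {q}.
Read '1': {q} → {q}.
Read '0': {q} → {t}.
Read '1': {t} → {r}.
Read '1': {r} → {q}.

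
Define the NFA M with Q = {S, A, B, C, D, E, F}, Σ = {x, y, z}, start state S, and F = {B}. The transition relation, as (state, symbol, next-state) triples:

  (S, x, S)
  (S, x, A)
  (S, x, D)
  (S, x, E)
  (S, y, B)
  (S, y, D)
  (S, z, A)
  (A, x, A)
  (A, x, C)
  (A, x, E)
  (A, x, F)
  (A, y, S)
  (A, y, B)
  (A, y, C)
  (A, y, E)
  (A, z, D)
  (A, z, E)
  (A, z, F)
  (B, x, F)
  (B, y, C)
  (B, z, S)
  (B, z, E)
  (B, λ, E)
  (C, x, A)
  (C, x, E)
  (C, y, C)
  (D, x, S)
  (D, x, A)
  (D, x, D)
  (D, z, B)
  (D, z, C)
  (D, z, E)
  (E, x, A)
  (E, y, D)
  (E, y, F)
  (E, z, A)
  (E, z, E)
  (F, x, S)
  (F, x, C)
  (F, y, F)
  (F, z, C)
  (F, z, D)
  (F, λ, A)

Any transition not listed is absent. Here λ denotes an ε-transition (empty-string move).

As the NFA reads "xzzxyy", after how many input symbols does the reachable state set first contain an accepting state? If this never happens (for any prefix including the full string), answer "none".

2

Start in {S}.
Read 'x': {S} → {S, A, D, E}.
Read 'z': {S, A, D, E} → {A, B, C, D, E, F}.
None of the earlier sets intersect F, but {A, B, C, D, E, F} does.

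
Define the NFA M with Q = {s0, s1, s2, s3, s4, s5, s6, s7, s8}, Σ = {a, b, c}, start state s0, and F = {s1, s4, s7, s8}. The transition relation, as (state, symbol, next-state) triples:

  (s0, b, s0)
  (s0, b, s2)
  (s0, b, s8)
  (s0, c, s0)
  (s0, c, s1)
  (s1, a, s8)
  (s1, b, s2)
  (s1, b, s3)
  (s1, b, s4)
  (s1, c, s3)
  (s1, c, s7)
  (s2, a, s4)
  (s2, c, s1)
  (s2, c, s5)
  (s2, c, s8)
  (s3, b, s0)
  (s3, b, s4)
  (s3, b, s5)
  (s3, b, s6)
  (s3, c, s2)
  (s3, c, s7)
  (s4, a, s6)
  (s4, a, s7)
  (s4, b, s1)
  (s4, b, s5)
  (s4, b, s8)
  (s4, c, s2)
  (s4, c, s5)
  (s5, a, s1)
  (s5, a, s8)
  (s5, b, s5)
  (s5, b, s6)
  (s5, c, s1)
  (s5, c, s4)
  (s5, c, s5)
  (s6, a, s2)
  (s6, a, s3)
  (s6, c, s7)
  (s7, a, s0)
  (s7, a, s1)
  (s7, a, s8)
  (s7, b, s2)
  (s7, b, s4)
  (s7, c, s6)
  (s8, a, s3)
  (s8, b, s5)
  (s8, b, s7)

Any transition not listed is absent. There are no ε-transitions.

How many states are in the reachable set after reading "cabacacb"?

Start in {s0}.
Read 'c': s0→{s0, s1}; now {s0, s1}.
Read 'a': s0→∅, s1→{s8}; now {s8}.
Read 'b': s8→{s5, s7}; now {s5, s7}.
Read 'a': s5→{s1, s8}, s7→{s0, s1, s8}; now {s0, s1, s8}.
Read 'c': s0→{s0, s1}, s1→{s3, s7}, s8→∅; now {s0, s1, s3, s7}.
Read 'a': s0→∅, s1→{s8}, s3→∅, s7→{s0, s1, s8}; now {s0, s1, s8}.
Read 'c': s0→{s0, s1}, s1→{s3, s7}, s8→∅; now {s0, s1, s3, s7}.
Read 'b': s0→{s0, s2, s8}, s1→{s2, s3, s4}, s3→{s0, s4, s5, s6}, s7→{s2, s4}; now {s0, s2, s3, s4, s5, s6, s8}.
That set has 7 states.

7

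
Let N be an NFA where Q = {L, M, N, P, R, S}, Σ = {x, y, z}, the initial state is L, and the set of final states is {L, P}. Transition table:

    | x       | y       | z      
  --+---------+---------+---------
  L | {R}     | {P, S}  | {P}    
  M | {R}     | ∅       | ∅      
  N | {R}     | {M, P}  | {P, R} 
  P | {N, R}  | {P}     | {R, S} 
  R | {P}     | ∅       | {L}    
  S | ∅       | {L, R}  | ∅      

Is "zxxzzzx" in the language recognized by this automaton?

Start in {L}.
Read 'z': {L} → {P}.
Read 'x': {P} → {N, R}.
Read 'x': {N, R} → {P, R}.
Read 'z': {P, R} → {L, R, S}.
Read 'z': {L, R, S} → {L, P}.
Read 'z': {L, P} → {P, R, S}.
Read 'x': {P, R, S} → {N, P, R}.
The final set {N, P, R} contains the accepting state P.

Yes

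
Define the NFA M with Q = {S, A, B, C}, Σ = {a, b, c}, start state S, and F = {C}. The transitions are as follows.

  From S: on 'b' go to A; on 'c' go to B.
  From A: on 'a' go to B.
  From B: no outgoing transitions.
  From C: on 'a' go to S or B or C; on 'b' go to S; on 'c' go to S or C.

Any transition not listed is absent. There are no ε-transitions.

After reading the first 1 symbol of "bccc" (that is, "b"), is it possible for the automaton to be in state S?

No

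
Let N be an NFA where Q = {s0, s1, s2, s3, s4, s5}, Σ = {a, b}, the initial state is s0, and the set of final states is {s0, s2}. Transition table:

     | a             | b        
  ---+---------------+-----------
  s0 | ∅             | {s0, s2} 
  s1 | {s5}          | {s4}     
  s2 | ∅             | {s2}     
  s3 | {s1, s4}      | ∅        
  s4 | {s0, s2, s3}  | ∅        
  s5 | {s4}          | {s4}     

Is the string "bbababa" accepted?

No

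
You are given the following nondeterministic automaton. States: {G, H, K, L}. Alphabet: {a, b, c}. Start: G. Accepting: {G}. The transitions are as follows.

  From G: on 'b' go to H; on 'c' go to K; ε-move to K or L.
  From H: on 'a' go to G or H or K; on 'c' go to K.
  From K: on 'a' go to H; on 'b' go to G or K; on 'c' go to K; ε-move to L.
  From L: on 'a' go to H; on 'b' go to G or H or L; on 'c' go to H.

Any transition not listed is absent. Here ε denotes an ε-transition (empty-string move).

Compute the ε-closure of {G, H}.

{G, H, K, L}

Begin with {G, H}.
ε-move G → K; add K.
ε-move G → L; add L.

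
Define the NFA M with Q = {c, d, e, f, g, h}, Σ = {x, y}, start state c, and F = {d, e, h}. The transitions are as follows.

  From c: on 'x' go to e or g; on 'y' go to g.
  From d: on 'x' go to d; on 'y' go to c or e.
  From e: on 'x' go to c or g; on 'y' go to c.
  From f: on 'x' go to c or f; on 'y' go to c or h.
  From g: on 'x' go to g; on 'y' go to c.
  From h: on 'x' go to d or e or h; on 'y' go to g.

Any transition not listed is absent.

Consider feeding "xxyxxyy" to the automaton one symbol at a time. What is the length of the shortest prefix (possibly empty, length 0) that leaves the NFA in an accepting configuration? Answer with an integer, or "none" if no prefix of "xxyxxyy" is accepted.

Start in {c}.
Read 'x': c→{e, g}; now {e, g}.
None of the earlier sets intersect F, but {e, g} does.

1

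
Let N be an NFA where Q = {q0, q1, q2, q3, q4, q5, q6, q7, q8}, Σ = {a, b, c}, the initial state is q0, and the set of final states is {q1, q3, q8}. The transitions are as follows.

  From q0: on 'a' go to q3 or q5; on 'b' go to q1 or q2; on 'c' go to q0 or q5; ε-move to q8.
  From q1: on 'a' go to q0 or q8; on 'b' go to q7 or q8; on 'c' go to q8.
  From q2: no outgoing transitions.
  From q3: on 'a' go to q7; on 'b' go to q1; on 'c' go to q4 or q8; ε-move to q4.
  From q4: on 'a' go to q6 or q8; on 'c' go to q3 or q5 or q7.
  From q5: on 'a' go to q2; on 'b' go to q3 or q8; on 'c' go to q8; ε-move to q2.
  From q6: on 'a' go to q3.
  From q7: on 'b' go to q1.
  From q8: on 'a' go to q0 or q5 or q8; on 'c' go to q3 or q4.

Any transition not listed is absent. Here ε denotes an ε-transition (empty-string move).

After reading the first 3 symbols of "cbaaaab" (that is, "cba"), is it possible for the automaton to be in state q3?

No

Start: ε-closure({q0}) = {q0, q8}.
Read 'c': {q0, q8} → {q0, q2, q3, q4, q5, q8}.
Read 'b': {q0, q2, q3, q4, q5, q8} → {q1, q2, q3, q4, q8}.
Read 'a': {q1, q2, q3, q4, q8} → {q0, q2, q5, q6, q7, q8}.
State q3 is not in {q0, q2, q5, q6, q7, q8}.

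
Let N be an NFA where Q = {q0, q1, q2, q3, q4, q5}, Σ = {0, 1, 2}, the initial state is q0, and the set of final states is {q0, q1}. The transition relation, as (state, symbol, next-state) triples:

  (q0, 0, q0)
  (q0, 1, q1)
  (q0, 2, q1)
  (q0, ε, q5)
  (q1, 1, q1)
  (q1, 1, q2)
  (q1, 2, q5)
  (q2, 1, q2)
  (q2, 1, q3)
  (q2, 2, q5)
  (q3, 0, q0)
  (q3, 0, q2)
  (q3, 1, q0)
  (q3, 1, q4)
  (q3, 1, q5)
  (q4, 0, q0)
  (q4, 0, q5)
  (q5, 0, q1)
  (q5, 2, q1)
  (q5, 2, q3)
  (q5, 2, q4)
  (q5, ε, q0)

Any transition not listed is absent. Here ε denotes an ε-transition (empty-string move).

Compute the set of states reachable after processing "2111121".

{q0, q1, q2, q4, q5}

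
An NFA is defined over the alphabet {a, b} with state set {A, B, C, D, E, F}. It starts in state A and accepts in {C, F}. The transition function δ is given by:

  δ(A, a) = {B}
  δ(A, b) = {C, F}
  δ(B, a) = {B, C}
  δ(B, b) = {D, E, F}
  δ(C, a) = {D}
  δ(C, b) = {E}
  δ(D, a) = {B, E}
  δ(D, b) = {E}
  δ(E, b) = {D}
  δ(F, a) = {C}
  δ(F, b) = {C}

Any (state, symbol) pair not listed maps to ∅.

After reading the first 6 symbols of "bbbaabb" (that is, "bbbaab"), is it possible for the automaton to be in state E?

Yes

Start in {A}.
Read 'b': A→{C, F}; now {C, F}.
Read 'b': C→{E}, F→{C}; now {C, E}.
Read 'b': C→{E}, E→{D}; now {D, E}.
Read 'a': D→{B, E}, E→∅; now {B, E}.
Read 'a': B→{B, C}, E→∅; now {B, C}.
Read 'b': B→{D, E, F}, C→{E}; now {D, E, F}.
State E is in {D, E, F}.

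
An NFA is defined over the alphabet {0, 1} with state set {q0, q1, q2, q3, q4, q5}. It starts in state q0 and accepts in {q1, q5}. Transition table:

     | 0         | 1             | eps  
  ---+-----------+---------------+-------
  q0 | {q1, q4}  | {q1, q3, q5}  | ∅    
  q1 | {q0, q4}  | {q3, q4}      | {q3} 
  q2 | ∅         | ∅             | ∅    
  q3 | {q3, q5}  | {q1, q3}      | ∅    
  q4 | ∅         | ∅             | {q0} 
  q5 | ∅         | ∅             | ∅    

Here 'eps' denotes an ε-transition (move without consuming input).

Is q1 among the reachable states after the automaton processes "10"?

No

Start in {q0}.
Read '1': q0→{q1, q3, q5}; now {q1, q3, q5}.
Read '0': q1→{q0, q4}, q3→{q3, q5}, q5→∅; now {q0, q3, q4, q5}.
State q1 is not in {q0, q3, q4, q5}.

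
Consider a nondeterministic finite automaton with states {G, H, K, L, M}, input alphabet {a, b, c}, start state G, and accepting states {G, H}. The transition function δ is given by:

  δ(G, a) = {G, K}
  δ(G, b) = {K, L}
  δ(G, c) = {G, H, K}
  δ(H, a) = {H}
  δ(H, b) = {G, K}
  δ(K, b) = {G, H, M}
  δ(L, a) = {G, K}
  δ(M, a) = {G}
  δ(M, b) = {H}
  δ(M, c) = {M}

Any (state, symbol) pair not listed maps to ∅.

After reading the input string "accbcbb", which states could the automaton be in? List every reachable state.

{G, H, K, L, M}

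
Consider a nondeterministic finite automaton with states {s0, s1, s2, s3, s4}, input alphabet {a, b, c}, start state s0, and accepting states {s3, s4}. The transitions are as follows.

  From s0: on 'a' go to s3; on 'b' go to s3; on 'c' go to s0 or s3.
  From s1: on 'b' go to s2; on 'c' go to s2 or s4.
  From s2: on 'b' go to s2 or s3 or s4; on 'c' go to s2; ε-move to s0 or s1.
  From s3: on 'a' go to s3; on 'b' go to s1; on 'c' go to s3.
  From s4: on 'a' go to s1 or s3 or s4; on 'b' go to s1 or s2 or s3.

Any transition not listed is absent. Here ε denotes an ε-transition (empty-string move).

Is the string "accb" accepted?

No

Start in {s0}.
Read 'a': s0→{s3}; now {s3}.
Read 'c': s3→{s3}; now {s3}.
Read 'c': s3→{s3}; now {s3}.
Read 'b': s3→{s1}; now {s1}.
The final set {s1} contains no accepting state.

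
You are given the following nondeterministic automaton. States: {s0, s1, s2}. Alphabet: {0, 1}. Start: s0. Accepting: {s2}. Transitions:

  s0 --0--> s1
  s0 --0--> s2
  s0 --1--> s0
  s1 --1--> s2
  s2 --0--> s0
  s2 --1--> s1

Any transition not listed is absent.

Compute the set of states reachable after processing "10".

Start in {s0}.
Read '1': {s0} → {s0}.
Read '0': {s0} → {s1, s2}.

{s1, s2}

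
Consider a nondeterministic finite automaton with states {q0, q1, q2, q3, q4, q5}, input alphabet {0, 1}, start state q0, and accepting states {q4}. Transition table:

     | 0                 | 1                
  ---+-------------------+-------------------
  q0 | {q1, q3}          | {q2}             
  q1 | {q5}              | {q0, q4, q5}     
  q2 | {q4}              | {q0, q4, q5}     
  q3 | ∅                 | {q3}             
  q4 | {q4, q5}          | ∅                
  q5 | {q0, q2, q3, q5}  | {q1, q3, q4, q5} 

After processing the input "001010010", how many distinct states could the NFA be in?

Start in {q0}.
Read '0': {q0} → {q1, q3}.
Read '0': {q1, q3} → {q5}.
Read '1': {q5} → {q1, q3, q4, q5}.
Read '0': {q1, q3, q4, q5} → {q0, q2, q3, q4, q5}.
Read '1': {q0, q2, q3, q4, q5} → {q0, q1, q2, q3, q4, q5}.
Read '0': {q0, q1, q2, q3, q4, q5} → {q0, q1, q2, q3, q4, q5}.
Read '0': {q0, q1, q2, q3, q4, q5} → {q0, q1, q2, q3, q4, q5}.
Read '1': {q0, q1, q2, q3, q4, q5} → {q0, q1, q2, q3, q4, q5}.
Read '0': {q0, q1, q2, q3, q4, q5} → {q0, q1, q2, q3, q4, q5}.
That set has 6 states.

6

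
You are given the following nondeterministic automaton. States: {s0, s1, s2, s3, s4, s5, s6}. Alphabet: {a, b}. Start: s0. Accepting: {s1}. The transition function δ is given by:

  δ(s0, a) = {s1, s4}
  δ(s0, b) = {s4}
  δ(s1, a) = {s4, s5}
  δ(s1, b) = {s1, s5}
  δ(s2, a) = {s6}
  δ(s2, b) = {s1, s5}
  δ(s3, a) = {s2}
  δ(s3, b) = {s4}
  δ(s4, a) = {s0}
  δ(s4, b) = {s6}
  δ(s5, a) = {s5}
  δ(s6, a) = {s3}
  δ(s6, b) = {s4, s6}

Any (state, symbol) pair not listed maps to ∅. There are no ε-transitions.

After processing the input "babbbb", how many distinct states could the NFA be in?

2

Start in {s0}.
Read 'b': s0→{s4}; now {s4}.
Read 'a': s4→{s0}; now {s0}.
Read 'b': s0→{s4}; now {s4}.
Read 'b': s4→{s6}; now {s6}.
Read 'b': s6→{s4, s6}; now {s4, s6}.
Read 'b': s4→{s6}, s6→{s4, s6}; now {s4, s6}.
That set has 2 states.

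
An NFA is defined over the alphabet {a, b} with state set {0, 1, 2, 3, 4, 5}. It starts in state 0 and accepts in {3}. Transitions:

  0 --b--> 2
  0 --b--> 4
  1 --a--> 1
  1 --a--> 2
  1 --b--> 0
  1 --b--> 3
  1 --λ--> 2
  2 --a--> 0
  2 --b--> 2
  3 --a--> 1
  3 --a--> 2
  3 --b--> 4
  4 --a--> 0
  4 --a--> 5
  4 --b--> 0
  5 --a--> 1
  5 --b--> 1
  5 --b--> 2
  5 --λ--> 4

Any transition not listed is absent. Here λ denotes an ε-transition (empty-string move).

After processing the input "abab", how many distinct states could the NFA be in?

Start in {0}.
Read 'a': 0→∅; now ∅.
The set is empty and remains empty for the remaining 3 symbols.
That set has 0 states.

0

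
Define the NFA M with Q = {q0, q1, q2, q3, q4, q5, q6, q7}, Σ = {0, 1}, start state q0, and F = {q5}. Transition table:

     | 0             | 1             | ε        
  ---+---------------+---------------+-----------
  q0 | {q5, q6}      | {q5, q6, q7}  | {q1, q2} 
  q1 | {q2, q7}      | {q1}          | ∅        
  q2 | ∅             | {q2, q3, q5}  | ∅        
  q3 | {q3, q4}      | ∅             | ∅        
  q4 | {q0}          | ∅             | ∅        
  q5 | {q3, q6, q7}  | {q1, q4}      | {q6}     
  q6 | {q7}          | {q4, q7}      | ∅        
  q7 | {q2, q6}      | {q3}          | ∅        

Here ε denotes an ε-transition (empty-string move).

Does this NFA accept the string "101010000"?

Yes

Start: ε-closure({q0}) = {q0, q1, q2}.
Read '1': q0→{q5, q6, q7}, q1→{q1}, q2→{q2, q3, q5}; now {q1, q2, q3, q5, q6, q7}.
Read '0': q1→{q2, q7}, q2→∅, q3→{q3, q4}, q5→{q3, q6, q7}, q6→{q7}, q7→{q2, q6}; now {q2, q3, q4, q6, q7}.
Read '1': q2→{q2, q3, q5}, q3→∅, q4→∅, q6→{q4, q7}, q7→{q3}; union {q2, q3, q4, q5, q7}; ε-closure = {q2, q3, q4, q5, q6, q7}.
Read '0': q2→∅, q3→{q3, q4}, q4→{q0}, q5→{q3, q6, q7}, q6→{q7}, q7→{q2, q6}; union {q0, q2, q3, q4, q6, q7}; ε-closure = {q0, q1, q2, q3, q4, q6, q7}.
Read '1': q0→{q5, q6, q7}, q1→{q1}, q2→{q2, q3, q5}, q3→∅, q4→∅, q6→{q4, q7}, q7→{q3}; now {q1, q2, q3, q4, q5, q6, q7}.
Read '0': q1→{q2, q7}, q2→∅, q3→{q3, q4}, q4→{q0}, q5→{q3, q6, q7}, q6→{q7}, q7→{q2, q6}; union {q0, q2, q3, q4, q6, q7}; ε-closure = {q0, q1, q2, q3, q4, q6, q7}.
Read '0': q0→{q5, q6}, q1→{q2, q7}, q2→∅, q3→{q3, q4}, q4→{q0}, q6→{q7}, q7→{q2, q6}; union {q0, q2, q3, q4, q5, q6, q7}; ε-closure = {q0, q1, q2, q3, q4, q5, q6, q7}.
Read '0': q0→{q5, q6}, q1→{q2, q7}, q2→∅, q3→{q3, q4}, q4→{q0}, q5→{q3, q6, q7}, q6→{q7}, q7→{q2, q6}; union {q0, q2, q3, q4, q5, q6, q7}; ε-closure = {q0, q1, q2, q3, q4, q5, q6, q7}.
Read '0': q0→{q5, q6}, q1→{q2, q7}, q2→∅, q3→{q3, q4}, q4→{q0}, q5→{q3, q6, q7}, q6→{q7}, q7→{q2, q6}; union {q0, q2, q3, q4, q5, q6, q7}; ε-closure = {q0, q1, q2, q3, q4, q5, q6, q7}.
The final set {q0, q1, q2, q3, q4, q5, q6, q7} contains the accepting state q5.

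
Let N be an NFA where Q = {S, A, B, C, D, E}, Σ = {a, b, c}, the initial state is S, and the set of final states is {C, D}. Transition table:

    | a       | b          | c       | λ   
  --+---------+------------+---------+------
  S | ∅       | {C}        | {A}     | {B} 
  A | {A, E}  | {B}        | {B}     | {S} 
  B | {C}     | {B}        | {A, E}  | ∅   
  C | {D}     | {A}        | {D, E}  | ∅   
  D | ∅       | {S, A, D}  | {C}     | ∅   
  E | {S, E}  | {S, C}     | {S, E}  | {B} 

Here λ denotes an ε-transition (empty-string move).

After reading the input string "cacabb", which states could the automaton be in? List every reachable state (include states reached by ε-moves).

{S, A, B, C}

Start: ε-closure({S}) = {S, B}.
Read 'c': S→{A}, B→{A, E}; union {A, E}; ε-closure = {S, A, B, E}.
Read 'a': S→∅, A→{A, E}, B→{C}, E→{S, E}; union {S, A, C, E}; ε-closure = {S, A, B, C, E}.
Read 'c': S→{A}, A→{B}, B→{A, E}, C→{D, E}, E→{S, E}; now {S, A, B, D, E}.
Read 'a': S→∅, A→{A, E}, B→{C}, D→∅, E→{S, E}; union {S, A, C, E}; ε-closure = {S, A, B, C, E}.
Read 'b': S→{C}, A→{B}, B→{B}, C→{A}, E→{S, C}; now {S, A, B, C}.
Read 'b': S→{C}, A→{B}, B→{B}, C→{A}; union {A, B, C}; ε-closure = {S, A, B, C}.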